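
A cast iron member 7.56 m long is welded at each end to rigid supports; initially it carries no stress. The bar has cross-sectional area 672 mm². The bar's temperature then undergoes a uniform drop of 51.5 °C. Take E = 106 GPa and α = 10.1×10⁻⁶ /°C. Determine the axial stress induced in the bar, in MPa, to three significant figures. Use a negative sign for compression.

Free thermal expansion αLΔT = 10.1e-6 · 7560 · -51.5 = -3.932 mm.
The walls impose strain ε = −(-3.932)/7560 = 5.2015e-04; σ = Eε = 106000 · 5.2015e-04 = 55.14 MPa.

55.1 MPa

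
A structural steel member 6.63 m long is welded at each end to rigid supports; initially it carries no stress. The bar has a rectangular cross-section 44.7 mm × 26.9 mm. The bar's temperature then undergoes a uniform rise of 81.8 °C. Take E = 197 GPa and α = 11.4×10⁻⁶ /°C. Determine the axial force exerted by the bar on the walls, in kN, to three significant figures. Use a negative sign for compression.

-221 kN

Free thermal expansion αLΔT = 11.4e-6 · 6630 · 81.8 = 6.183 mm.
The walls impose strain ε = −(6.183)/6630 = -9.3252e-04; σ = Eε = 197000 · -9.3252e-04 = -183.7 MPa.
Wall reaction R = σ·A = -183.7·1202 = -220900 N = -220.9 kN.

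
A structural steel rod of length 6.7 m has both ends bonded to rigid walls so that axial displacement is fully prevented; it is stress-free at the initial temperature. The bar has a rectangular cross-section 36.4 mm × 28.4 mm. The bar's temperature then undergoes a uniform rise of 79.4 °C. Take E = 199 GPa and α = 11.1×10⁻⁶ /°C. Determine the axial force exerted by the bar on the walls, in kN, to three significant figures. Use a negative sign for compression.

-181 kN

Free thermal expansion αLΔT = 11.1e-6 · 6700 · 79.4 = 5.905 mm.
The walls impose strain ε = −(5.905)/6700 = -8.8134e-04; σ = Eε = 199000 · -8.8134e-04 = -175.4 MPa.
Wall reaction R = σ·A = -175.4·1034 = -181300 N = -181.3 kN.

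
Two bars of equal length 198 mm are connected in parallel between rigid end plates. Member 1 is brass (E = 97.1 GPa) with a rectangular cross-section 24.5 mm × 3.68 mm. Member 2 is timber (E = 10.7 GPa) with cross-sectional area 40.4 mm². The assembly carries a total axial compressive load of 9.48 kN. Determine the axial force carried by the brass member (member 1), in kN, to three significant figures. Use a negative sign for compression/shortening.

-9.03 kN

A_1 = 90.16 mm².
Equal strain + equilibrium ⇒ each member carries load in proportion to AE: A₁E₁ = 8755000 N, A₂E₂ = 432300 N, ΣAE = 9187000 N.
F₁ = P·A₁E₁/ΣAE = -9480·8755000/9187000 = -9034 N.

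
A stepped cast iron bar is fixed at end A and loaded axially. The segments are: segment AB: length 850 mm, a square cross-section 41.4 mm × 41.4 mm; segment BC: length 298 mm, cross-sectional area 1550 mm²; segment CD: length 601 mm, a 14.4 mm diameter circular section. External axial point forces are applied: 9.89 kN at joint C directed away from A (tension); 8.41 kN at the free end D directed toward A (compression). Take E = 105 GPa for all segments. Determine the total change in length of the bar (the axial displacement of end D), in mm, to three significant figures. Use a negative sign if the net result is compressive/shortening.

Internal axial forces (sectioning from the free end, tension +): N_CD = -8.41 kN, N_BC = 1.48 kN, N_AB = 1.48 kN.
A_AB = 1714 mm².
A_CD = 162.9 mm².
δ_AB = 1480·850/(1714·105000) = 0.00699 mm
δ_BC = 1480·298/(1550·105000) = 0.00271 mm
δ_CD = -8410·601/(162.9·105000) = -0.2956 mm
δ = Σδ_i = -0.2859 mm.

-0.286 mm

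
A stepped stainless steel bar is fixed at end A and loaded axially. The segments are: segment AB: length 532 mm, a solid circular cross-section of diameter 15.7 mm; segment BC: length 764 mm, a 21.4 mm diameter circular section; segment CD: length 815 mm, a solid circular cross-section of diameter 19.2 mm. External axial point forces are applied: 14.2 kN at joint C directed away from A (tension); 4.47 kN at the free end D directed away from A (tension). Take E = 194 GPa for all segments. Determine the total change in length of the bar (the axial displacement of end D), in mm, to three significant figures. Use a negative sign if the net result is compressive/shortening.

Internal axial forces (sectioning from the free end, tension +): N_CD = 4.47 kN, N_BC = 18.67 kN, N_AB = 18.67 kN.
A_AB = 193.6 mm².
A_BC = 359.7 mm².
A_CD = 289.5 mm².
δ_AB = 18670·532/(193.6·194000) = 0.2645 mm
δ_BC = 18670·764/(359.7·194000) = 0.2044 mm
δ_CD = 4470·815/(289.5·194000) = 0.06486 mm
δ = Σδ_i = 0.5337 mm.

0.534 mm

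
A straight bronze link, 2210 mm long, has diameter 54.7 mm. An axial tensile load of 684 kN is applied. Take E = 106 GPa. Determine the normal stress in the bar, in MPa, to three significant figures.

291 MPa

A = 2350 mm².
σ = N/A = 684000/2350 = 291.1 MPa.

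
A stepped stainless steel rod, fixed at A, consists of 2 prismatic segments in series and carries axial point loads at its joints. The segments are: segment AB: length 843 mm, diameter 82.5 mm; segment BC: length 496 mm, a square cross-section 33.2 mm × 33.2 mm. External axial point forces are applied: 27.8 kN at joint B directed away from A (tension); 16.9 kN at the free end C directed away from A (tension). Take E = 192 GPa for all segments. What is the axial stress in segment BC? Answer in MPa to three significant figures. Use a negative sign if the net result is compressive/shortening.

15.3 MPa

Internal axial forces (sectioning from the free end, tension +): N_BC = 16.9 kN, N_AB = 44.7 kN.
A_BC = 1102 mm².
σ_BC = N_BC/A_BC = 16900/1102 = 15.33 MPa.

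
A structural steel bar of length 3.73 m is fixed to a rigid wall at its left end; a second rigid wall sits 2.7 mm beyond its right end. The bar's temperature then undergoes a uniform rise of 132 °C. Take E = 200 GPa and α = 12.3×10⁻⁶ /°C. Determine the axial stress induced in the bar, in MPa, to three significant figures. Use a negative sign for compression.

-180 MPa

Free thermal expansion αLΔT = 12.3e-6 · 3730 · 132 = 6.056 mm.
The walls engage after the gap closes; constrained expansion = 6.056 − 2.7 = 3.356 mm.
The walls impose strain ε = −(3.356)/3730 = -8.9974e-04; σ = Eε = 200000 · -8.9974e-04 = -179.9 MPa.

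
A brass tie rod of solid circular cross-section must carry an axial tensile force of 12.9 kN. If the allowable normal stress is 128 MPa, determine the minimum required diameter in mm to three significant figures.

11.3 mm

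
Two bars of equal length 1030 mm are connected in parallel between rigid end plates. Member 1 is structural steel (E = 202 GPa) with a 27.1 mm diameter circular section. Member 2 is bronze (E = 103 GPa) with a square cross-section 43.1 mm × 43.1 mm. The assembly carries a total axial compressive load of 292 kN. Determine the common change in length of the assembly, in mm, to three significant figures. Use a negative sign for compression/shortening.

A_1 = 576.8 mm².
A_2 = 1858 mm².
Equal strain + equilibrium ⇒ each member carries load in proportion to AE: A₁E₁ = 116500000 N, A₂E₂ = 191300000 N, ΣAE = 307800000 N.
δ = PL/ΣAE = -292000·1030/307800000 = -0.977 mm.

-0.977 mm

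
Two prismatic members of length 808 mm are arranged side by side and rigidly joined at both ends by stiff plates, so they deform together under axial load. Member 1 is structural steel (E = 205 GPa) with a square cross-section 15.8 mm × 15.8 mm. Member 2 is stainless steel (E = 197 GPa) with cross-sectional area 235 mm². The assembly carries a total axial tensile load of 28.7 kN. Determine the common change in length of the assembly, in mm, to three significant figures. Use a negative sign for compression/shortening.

A_1 = 249.6 mm².
Equal strain + equilibrium ⇒ each member carries load in proportion to AE: A₁E₁ = 51180000 N, A₂E₂ = 46300000 N, ΣAE = 97470000 N.
δ = PL/ΣAE = 28700·808/97470000 = 0.2379 mm.

0.238 mm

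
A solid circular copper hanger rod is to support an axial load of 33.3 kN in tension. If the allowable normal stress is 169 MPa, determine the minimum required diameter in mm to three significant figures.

Required area A ≥ P/σ_allow = 33300/169 = 197 mm².
For a solid circular section, d ≥ √(4A/π) = 15.84 mm.

15.8 mm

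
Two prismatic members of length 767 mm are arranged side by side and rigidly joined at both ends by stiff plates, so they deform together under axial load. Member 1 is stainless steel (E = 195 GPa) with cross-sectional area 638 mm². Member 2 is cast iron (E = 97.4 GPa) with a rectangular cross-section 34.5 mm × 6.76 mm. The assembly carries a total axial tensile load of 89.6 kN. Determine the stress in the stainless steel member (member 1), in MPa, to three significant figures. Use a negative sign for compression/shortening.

119 MPa

A_2 = 233.2 mm².
Equal strain + equilibrium ⇒ each member carries load in proportion to AE: A₁E₁ = 124400000 N, A₂E₂ = 22720000 N, ΣAE = 147100000 N.
σ₁ = P·E₁/ΣAE = 89600·195000/147100000 = 118.8 MPa.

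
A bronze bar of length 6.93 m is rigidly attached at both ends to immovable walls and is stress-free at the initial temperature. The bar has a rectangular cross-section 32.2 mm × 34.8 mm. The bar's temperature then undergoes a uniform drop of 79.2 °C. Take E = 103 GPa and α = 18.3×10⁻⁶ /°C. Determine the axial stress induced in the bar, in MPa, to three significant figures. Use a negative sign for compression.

149 MPa

Free thermal expansion αLΔT = 18.3e-6 · 6930 · -79.2 = -10.04 mm.
The walls impose strain ε = −(-10.04)/6930 = 1.4494e-03; σ = Eε = 103000 · 1.4494e-03 = 149.3 MPa.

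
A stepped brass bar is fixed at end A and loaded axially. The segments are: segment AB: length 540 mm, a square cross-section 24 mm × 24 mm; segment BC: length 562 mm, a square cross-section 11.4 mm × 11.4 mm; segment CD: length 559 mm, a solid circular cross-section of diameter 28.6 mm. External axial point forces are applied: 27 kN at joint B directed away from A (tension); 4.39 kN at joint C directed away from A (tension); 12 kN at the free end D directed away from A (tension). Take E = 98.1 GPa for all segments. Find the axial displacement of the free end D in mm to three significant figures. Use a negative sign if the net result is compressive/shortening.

Internal axial forces (sectioning from the free end, tension +): N_CD = 12 kN, N_BC = 16.39 kN, N_AB = 43.39 kN.
A_AB = 576 mm².
A_BC = 130 mm².
A_CD = 642.4 mm².
δ_AB = 43390·540/(576·98100) = 0.4147 mm
δ_BC = 16390·562/(130·98100) = 0.7225 mm
δ_CD = 12000·559/(642.4·98100) = 0.1064 mm
δ = Σδ_i = 1.244 mm.

1.24 mm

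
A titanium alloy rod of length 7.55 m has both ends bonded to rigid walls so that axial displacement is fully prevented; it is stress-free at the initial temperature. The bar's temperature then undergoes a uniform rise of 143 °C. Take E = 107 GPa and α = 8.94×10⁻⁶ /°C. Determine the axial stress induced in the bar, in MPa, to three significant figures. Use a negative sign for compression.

-137 MPa

Free thermal expansion αLΔT = 8.94e-6 · 7550 · 143 = 9.652 mm.
The walls impose strain ε = −(9.652)/7550 = -1.2784e-03; σ = Eε = 107000 · -1.2784e-03 = -136.8 MPa.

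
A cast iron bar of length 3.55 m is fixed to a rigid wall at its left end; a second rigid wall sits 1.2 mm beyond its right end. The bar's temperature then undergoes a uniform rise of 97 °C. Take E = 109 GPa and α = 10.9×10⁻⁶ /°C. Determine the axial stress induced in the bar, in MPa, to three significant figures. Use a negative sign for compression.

-78.4 MPa

Free thermal expansion αLΔT = 10.9e-6 · 3550 · 97 = 3.753 mm.
The walls engage after the gap closes; constrained expansion = 3.753 − 1.2 = 2.553 mm.
The walls impose strain ε = −(2.553)/3550 = -7.1927e-04; σ = Eε = 109000 · -7.1927e-04 = -78.4 MPa.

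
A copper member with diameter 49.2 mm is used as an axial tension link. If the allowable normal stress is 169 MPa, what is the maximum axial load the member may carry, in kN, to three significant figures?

321 kN

A = 1901 mm².
P_max = σ_allow · A = 169 · 1901 = 321300 N = 321.3 kN.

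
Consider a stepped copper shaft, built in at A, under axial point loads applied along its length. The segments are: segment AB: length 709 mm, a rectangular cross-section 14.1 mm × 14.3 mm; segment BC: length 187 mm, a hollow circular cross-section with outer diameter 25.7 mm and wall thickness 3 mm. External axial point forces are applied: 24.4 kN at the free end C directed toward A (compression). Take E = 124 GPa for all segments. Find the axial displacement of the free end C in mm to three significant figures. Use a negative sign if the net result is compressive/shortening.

Internal axial forces (sectioning from the free end, tension +): N_BC = -24.4 kN, N_AB = -24.4 kN.
A_AB = 201.6 mm².
A_BC = 213.9 mm².
δ_AB = -24400·709/(201.6·124000) = -0.6919 mm
δ_BC = -24400·187/(213.9·124000) = -0.172 mm
δ = Σδ_i = -0.8639 mm.

-0.864 mm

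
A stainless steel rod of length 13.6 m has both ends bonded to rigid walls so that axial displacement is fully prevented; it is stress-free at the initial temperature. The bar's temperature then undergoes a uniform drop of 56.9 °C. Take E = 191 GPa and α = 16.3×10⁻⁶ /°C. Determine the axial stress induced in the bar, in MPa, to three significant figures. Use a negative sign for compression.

Free thermal expansion αLΔT = 16.3e-6 · 13600 · -56.9 = -12.61 mm.
The walls impose strain ε = −(-12.61)/13600 = 9.2747e-04; σ = Eε = 191000 · 9.2747e-04 = 177.1 MPa.

177 MPa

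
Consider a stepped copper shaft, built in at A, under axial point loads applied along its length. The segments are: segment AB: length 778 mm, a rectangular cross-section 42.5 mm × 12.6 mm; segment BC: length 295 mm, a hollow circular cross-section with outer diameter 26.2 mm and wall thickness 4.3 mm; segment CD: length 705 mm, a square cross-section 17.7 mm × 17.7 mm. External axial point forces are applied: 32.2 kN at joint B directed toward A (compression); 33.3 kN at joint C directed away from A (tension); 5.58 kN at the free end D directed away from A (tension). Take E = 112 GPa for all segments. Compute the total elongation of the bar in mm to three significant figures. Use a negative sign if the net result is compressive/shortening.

Internal axial forces (sectioning from the free end, tension +): N_CD = 5.58 kN, N_BC = 38.88 kN, N_AB = 6.68 kN.
A_AB = 535.5 mm².
A_BC = 295.8 mm².
A_CD = 313.3 mm².
δ_AB = 6680·778/(535.5·112000) = 0.08665 mm
δ_BC = 38880·295/(295.8·112000) = 0.3462 mm
δ_CD = 5580·705/(313.3·112000) = 0.1121 mm
δ = Σδ_i = 0.5449 mm.

0.545 mm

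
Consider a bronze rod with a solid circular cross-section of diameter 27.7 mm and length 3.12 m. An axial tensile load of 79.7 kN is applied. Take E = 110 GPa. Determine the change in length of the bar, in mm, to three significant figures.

3.75 mm

A = 602.6 mm².
δ_mech = NL/(AE) = 79700·3120/(602.6·110000) = 3.751 mm.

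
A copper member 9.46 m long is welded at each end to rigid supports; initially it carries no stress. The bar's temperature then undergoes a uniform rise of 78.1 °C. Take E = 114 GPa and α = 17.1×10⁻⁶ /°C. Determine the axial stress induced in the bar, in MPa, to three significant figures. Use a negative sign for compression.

Free thermal expansion αLΔT = 17.1e-6 · 9460 · 78.1 = 12.63 mm.
The walls impose strain ε = −(12.63)/9460 = -1.3355e-03; σ = Eε = 114000 · -1.3355e-03 = -152.2 MPa.

-152 MPa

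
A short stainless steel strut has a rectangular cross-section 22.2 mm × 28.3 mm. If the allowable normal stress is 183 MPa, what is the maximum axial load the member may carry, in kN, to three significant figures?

A = 628.3 mm².
P_max = σ_allow · A = 183 · 628.3 = 115000 N = 115 kN.

115 kN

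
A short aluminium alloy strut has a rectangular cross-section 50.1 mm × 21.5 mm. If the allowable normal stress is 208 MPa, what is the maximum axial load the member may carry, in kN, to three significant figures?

A = 1077 mm².
P_max = σ_allow · A = 208 · 1077 = 224000 N = 224 kN.

224 kN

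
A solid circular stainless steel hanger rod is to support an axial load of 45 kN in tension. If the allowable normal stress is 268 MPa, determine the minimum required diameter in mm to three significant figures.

14.6 mm

Required area A ≥ P/σ_allow = 45000/268 = 167.9 mm².
For a solid circular section, d ≥ √(4A/π) = 14.62 mm.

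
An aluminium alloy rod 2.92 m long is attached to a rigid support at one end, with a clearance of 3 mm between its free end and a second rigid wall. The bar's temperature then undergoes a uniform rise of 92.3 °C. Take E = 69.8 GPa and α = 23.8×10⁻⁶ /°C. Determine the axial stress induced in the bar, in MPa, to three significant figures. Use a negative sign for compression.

Free thermal expansion αLΔT = 23.8e-6 · 2920 · 92.3 = 6.414 mm.
The walls engage after the gap closes; constrained expansion = 6.414 − 3 = 3.414 mm.
The walls impose strain ε = −(3.414)/2920 = -1.1693e-03; σ = Eε = 69800 · -1.1693e-03 = -81.62 MPa.

-81.6 MPa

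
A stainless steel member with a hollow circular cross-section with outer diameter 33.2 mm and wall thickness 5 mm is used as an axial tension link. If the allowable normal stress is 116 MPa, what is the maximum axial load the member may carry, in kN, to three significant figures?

51.4 kN

A = 443 mm².
P_max = σ_allow · A = 116 · 443 = 51380 N = 51.38 kN.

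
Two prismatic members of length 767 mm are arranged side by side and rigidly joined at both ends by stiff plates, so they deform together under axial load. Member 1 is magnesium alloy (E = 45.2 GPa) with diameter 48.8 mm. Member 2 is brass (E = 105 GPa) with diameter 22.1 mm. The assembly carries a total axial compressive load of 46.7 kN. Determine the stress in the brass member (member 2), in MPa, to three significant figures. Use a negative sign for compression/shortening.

A_1 = 1870 mm².
A_2 = 383.6 mm².
Equal strain + equilibrium ⇒ each member carries load in proportion to AE: A₁E₁ = 84540000 N, A₂E₂ = 40280000 N, ΣAE = 124800000 N.
σ₂ = P·E₂/ΣAE = -46700·105000/124800000 = -39.28 MPa.

-39.3 MPa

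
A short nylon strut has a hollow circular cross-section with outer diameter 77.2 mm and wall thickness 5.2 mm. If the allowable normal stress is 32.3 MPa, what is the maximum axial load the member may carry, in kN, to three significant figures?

38.0 kN

A = 1176 mm².
P_max = σ_allow · A = 32.3 · 1176 = 37990 N = 37.99 kN.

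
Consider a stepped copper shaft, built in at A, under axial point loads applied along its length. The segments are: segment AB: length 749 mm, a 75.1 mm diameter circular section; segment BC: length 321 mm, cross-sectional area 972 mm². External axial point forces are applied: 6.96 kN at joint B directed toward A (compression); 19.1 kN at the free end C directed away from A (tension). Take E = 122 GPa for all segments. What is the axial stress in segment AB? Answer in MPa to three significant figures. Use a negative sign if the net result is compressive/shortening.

2.74 MPa

Internal axial forces (sectioning from the free end, tension +): N_BC = 19.1 kN, N_AB = 12.14 kN.
A_AB = 4430 mm².
σ_AB = N_AB/A_AB = 12140/4430 = 2.741 MPa.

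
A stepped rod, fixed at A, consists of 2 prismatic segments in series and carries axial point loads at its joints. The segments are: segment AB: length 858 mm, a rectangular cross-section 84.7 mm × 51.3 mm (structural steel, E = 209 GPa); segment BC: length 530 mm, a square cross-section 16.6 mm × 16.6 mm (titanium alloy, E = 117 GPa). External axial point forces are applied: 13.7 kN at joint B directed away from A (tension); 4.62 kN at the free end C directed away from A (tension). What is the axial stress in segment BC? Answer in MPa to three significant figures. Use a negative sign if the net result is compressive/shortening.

16.8 MPa

Internal axial forces (sectioning from the free end, tension +): N_BC = 4.62 kN, N_AB = 18.32 kN.
A_BC = 275.6 mm².
σ_BC = N_BC/A_BC = 4620/275.6 = 16.77 MPa.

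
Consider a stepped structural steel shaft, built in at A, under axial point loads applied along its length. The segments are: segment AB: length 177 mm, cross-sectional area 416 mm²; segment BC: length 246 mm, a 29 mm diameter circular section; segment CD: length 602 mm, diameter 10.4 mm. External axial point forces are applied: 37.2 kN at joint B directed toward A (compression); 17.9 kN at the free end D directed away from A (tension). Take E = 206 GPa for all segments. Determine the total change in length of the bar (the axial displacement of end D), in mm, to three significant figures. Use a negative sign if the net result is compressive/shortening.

0.608 mm

Internal axial forces (sectioning from the free end, tension +): N_CD = 17.9 kN, N_BC = 17.9 kN, N_AB = -19.3 kN.
A_BC = 660.5 mm².
A_CD = 84.95 mm².
δ_AB = -19300·177/(416·206000) = -0.03986 mm
δ_BC = 17900·246/(660.5·206000) = 0.03236 mm
δ_CD = 17900·602/(84.95·206000) = 0.6158 mm
δ = Σδ_i = 0.6083 mm.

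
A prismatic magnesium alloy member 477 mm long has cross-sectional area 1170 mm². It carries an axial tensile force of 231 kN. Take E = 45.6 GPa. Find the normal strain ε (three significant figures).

0.00433

σ = N/A = 197.4 MPa; ε = σ/E = 197.4/45600 = 4.330e-03.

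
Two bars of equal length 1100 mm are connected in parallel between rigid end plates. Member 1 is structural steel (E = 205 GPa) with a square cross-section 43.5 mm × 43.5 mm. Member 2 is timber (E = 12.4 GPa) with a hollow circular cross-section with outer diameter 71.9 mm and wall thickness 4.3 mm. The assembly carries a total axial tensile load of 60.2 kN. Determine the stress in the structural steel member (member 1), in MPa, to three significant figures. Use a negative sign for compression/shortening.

30.9 MPa

A_1 = 1892 mm².
A_2 = 913.2 mm².
Equal strain + equilibrium ⇒ each member carries load in proportion to AE: A₁E₁ = 387900000 N, A₂E₂ = 11320000 N, ΣAE = 399200000 N.
σ₁ = P·E₁/ΣAE = 60200·205000/399200000 = 30.91 MPa.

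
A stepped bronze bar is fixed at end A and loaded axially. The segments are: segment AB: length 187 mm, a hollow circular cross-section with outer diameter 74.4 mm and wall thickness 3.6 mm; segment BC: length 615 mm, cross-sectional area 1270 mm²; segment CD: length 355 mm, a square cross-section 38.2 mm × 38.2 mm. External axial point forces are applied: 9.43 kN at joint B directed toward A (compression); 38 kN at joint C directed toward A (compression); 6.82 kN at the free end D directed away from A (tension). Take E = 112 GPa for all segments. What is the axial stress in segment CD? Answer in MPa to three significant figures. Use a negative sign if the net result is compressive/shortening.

4.67 MPa

Internal axial forces (sectioning from the free end, tension +): N_CD = 6.82 kN, N_BC = -31.18 kN, N_AB = -40.61 kN.
A_CD = 1459 mm².
σ_CD = N_CD/A_CD = 6820/1459 = 4.674 MPa.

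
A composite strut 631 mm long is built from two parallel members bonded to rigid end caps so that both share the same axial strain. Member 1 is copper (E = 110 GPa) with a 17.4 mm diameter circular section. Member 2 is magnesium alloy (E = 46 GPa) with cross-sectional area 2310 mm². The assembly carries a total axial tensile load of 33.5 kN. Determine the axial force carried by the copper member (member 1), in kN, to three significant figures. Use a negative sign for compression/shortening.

6.62 kN

A_1 = 237.8 mm².
Equal strain + equilibrium ⇒ each member carries load in proportion to AE: A₁E₁ = 26160000 N, A₂E₂ = 106300000 N, ΣAE = 132400000 N.
F₁ = P·A₁E₁/ΣAE = 33500·26160000/132400000 = 6617 N.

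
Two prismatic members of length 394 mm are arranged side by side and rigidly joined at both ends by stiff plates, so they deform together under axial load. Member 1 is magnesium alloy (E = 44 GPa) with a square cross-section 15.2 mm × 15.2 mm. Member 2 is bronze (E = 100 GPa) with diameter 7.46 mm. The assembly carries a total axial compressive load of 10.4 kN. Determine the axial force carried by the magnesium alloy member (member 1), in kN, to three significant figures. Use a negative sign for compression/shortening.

-7.27 kN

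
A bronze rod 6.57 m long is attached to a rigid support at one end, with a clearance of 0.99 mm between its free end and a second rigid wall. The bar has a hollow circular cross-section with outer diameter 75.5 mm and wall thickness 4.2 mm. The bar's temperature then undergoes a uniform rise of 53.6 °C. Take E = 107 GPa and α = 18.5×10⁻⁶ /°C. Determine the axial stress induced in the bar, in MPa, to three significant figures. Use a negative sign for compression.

Free thermal expansion αLΔT = 18.5e-6 · 6570 · 53.6 = 6.515 mm.
The walls engage after the gap closes; constrained expansion = 6.515 − 0.99 = 5.525 mm.
The walls impose strain ε = −(5.525)/6570 = -8.4092e-04; σ = Eε = 107000 · -8.4092e-04 = -89.98 MPa.

-90.0 MPa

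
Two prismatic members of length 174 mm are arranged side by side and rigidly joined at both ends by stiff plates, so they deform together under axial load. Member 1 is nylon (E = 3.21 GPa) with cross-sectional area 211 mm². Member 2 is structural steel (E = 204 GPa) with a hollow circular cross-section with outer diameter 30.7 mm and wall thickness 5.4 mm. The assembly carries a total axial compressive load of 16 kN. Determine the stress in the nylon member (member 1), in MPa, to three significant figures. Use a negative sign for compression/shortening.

-0.582 MPa

A_2 = 429.2 mm².
Equal strain + equilibrium ⇒ each member carries load in proportion to AE: A₁E₁ = 677300 N, A₂E₂ = 87560000 N, ΣAE = 88240000 N.
σ₁ = P·E₁/ΣAE = -16000·3210/88240000 = -0.5821 MPa.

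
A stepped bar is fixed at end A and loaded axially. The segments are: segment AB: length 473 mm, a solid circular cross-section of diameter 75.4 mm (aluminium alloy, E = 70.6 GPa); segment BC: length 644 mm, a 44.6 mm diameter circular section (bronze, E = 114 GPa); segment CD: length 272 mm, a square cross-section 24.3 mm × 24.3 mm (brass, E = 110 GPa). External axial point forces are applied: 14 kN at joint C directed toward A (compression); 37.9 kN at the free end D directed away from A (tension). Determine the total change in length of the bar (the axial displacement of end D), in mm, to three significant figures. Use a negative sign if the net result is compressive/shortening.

Internal axial forces (sectioning from the free end, tension +): N_CD = 37.9 kN, N_BC = 23.9 kN, N_AB = 23.9 kN.
A_AB = 4465 mm².
A_BC = 1562 mm².
A_CD = 590.5 mm².
δ_AB = 23900·473/(4465·70600) = 0.03586 mm
δ_BC = 23900·644/(1562·114000) = 0.08642 mm
δ_CD = 37900·272/(590.5·110000) = 0.1587 mm
δ = Σδ_i = 0.281 mm.

0.281 mm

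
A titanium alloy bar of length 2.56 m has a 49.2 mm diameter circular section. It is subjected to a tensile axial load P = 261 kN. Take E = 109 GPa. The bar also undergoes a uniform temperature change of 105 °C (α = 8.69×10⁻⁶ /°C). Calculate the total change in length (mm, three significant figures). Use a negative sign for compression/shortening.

5.56 mm

A = 1901 mm².
δ_mech = NL/(AE) = 261000·2560/(1901·109000) = 3.224 mm.
δ_thermal = αLΔT = 8.69e-6·2560·105 = 2.336 mm.
δ = δ_mech + δ_thermal = 5.56 mm.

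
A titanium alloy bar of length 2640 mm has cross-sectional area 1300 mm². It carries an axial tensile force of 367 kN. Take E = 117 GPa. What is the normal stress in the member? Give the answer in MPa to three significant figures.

σ = N/A = 367000/1300 = 282.3 MPa.

282 MPa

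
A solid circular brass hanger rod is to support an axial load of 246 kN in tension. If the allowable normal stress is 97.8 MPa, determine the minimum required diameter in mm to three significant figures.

56.6 mm

Required area A ≥ P/σ_allow = 246000/97.8 = 2515 mm².
For a solid circular section, d ≥ √(4A/π) = 56.59 mm.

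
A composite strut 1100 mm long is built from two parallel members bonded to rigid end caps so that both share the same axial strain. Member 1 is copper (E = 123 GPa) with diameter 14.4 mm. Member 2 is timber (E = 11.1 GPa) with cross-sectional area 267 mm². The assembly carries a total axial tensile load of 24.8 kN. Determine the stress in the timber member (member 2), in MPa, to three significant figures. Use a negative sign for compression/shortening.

A_1 = 162.9 mm².
Equal strain + equilibrium ⇒ each member carries load in proportion to AE: A₁E₁ = 20030000 N, A₂E₂ = 2964000 N, ΣAE = 23000000 N.
σ₂ = P·E₂/ΣAE = 24800·11100/23000000 = 11.97 MPa.

12.0 MPa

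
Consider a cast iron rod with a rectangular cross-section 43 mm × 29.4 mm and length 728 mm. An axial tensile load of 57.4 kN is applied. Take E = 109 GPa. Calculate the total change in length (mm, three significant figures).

0.303 mm

A = 1264 mm².
δ_mech = NL/(AE) = 57400·728/(1264·109000) = 0.3033 mm.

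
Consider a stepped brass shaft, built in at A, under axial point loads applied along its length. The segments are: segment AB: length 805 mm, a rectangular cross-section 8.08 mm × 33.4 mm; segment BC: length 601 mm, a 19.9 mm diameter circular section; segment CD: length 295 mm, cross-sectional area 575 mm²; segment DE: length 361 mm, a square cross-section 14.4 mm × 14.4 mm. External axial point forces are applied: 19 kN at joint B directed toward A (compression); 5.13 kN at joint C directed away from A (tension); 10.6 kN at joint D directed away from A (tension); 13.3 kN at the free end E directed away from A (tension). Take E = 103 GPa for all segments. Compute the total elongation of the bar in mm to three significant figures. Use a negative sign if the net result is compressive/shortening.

1.18 mm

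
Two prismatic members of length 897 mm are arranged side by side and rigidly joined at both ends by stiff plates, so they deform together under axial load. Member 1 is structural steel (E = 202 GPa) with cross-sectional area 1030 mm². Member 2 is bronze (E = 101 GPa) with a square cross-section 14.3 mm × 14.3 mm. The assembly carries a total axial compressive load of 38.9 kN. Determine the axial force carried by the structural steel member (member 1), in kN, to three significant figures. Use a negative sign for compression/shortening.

-35.4 kN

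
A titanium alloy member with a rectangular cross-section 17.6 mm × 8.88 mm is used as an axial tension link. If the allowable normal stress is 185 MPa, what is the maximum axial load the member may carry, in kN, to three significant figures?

28.9 kN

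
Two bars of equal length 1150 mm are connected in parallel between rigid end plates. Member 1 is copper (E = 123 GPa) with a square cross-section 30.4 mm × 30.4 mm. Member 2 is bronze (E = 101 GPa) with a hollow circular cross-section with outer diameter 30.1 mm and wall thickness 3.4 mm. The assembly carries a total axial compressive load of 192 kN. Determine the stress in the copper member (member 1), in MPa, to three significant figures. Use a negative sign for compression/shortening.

-166 MPa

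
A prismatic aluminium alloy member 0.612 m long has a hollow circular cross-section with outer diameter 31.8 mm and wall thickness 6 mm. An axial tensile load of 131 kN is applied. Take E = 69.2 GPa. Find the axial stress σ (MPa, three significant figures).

269 MPa

A = 486.3 mm².
σ = N/A = 131000/486.3 = 269.4 MPa.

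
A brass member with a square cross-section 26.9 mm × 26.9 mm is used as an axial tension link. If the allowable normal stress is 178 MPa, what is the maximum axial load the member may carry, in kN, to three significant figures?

A = 723.6 mm².
P_max = σ_allow · A = 178 · 723.6 = 128800 N = 128.8 kN.

129 kN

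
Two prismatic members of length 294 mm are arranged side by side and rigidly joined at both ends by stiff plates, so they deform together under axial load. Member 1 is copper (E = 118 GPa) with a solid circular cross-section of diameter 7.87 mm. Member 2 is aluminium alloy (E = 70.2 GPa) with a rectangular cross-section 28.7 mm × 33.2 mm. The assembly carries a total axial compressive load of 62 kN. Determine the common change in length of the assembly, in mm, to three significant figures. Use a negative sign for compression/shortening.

A_1 = 48.65 mm².
A_2 = 952.8 mm².
Equal strain + equilibrium ⇒ each member carries load in proportion to AE: A₁E₁ = 5740000 N, A₂E₂ = 66890000 N, ΣAE = 72630000 N.
δ = PL/ΣAE = -62000·294/72630000 = -0.251 mm.

-0.251 mm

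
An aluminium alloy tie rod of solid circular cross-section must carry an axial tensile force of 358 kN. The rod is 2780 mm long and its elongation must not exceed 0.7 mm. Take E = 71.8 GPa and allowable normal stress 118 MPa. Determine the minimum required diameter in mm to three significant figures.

159 mm

Required area A ≥ P/σ_allow = 358000/118 = 3034 mm².
For a solid circular section, d ≥ √(4A/π) = 62.15 mm.
Elongation limit: A ≥ PL/(Eδ_allow) = 358000·2780/(71800·0.7) = 19800 mm² ⇒ d ≥ 158.8 mm.
The elongation limit governs.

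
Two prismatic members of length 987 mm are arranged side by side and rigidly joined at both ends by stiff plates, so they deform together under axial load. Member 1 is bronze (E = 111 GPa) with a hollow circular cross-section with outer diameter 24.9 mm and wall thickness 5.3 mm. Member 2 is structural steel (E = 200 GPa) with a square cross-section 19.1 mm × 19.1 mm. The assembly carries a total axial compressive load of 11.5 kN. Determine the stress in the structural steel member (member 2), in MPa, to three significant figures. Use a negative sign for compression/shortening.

-21.1 MPa

A_1 = 326.3 mm².
A_2 = 364.8 mm².
Equal strain + equilibrium ⇒ each member carries load in proportion to AE: A₁E₁ = 36220000 N, A₂E₂ = 72960000 N, ΣAE = 109200000 N.
σ₂ = P·E₂/ΣAE = -11500·200000/109200000 = -21.06 MPa.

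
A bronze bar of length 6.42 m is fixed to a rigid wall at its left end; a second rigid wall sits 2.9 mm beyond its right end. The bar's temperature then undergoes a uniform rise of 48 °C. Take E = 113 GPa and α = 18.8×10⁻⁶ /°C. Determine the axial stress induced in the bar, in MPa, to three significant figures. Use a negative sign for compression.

-50.9 MPa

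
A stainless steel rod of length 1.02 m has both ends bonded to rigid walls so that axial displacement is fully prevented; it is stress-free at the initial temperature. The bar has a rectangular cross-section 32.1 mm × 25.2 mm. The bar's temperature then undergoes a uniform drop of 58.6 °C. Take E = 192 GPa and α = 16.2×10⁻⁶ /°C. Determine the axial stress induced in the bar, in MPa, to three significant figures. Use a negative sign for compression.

Free thermal expansion αLΔT = 16.2e-6 · 1020 · -58.6 = -0.9683 mm.
The walls impose strain ε = −(-0.9683)/1020 = 9.4932e-04; σ = Eε = 192000 · 9.4932e-04 = 182.3 MPa.

182 MPa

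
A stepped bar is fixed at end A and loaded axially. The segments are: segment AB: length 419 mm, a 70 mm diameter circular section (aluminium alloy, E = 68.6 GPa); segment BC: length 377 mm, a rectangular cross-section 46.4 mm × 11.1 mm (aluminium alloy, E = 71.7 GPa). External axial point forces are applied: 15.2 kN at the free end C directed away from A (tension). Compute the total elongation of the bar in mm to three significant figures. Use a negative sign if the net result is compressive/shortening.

0.179 mm

Internal axial forces (sectioning from the free end, tension +): N_BC = 15.2 kN, N_AB = 15.2 kN.
A_AB = 3848 mm².
A_BC = 515 mm².
δ_AB = 15200·419/(3848·68600) = 0.02412 mm
δ_BC = 15200·377/(515·71700) = 0.1552 mm
δ = Σδ_i = 0.1793 mm.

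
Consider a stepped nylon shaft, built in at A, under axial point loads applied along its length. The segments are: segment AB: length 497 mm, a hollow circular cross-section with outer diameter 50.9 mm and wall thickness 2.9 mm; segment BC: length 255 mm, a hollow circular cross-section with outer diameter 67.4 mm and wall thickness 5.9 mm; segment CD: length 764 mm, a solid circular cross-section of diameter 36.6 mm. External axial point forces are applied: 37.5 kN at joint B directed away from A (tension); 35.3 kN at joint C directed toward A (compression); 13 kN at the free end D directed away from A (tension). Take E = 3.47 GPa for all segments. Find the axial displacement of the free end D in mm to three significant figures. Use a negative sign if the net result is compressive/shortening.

6.26 mm

Internal axial forces (sectioning from the free end, tension +): N_CD = 13 kN, N_BC = -22.3 kN, N_AB = 15.2 kN.
A_AB = 437.3 mm².
A_BC = 1140 mm².
A_CD = 1052 mm².
δ_AB = 15200·497/(437.3·3470) = 4.978 mm
δ_BC = -22300·255/(1140·3470) = -1.438 mm
δ_CD = 13000·764/(1052·3470) = 2.721 mm
δ = Σδ_i = 6.261 mm.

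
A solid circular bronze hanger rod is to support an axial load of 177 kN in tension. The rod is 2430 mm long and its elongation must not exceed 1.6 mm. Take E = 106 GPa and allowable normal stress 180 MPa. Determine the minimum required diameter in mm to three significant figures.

56.8 mm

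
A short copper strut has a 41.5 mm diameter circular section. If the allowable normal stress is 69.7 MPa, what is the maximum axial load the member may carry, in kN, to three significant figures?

A = 1353 mm².
P_max = σ_allow · A = 69.7 · 1353 = 94280 N = 94.28 kN.

94.3 kN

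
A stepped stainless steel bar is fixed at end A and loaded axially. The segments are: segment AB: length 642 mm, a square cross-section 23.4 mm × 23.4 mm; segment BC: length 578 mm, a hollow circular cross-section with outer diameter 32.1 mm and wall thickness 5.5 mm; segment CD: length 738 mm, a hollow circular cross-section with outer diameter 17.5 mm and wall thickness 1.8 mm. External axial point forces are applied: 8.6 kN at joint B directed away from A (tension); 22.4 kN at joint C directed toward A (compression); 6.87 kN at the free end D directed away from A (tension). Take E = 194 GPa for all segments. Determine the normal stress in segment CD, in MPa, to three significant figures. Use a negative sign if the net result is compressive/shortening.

77.4 MPa

Internal axial forces (sectioning from the free end, tension +): N_CD = 6.87 kN, N_BC = -15.53 kN, N_AB = -6.93 kN.
A_CD = 88.78 mm².
σ_CD = N_CD/A_CD = 6870/88.78 = 77.38 MPa.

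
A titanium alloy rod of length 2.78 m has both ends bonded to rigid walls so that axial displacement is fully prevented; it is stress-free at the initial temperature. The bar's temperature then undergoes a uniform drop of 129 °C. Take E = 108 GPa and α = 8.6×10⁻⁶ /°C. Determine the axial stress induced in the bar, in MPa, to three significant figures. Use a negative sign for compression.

120 MPa

Free thermal expansion αLΔT = 8.6e-6 · 2780 · -129 = -3.084 mm.
The walls impose strain ε = −(-3.084)/2780 = 1.1094e-03; σ = Eε = 108000 · 1.1094e-03 = 119.8 MPa.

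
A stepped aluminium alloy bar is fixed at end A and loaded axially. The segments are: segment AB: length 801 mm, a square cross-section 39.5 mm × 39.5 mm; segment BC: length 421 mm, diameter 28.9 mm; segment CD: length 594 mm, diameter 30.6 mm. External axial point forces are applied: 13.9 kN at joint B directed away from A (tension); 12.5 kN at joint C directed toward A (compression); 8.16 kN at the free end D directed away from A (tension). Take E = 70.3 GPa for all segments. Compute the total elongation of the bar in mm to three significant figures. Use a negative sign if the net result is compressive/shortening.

Internal axial forces (sectioning from the free end, tension +): N_CD = 8.16 kN, N_BC = -4.34 kN, N_AB = 9.56 kN.
A_AB = 1560 mm².
A_BC = 656 mm².
A_CD = 735.4 mm².
δ_AB = 9560·801/(1560·70300) = 0.06981 mm
δ_BC = -4340·421/(656·70300) = -0.03962 mm
δ_CD = 8160·594/(735.4·70300) = 0.09375 mm
δ = Σδ_i = 0.1239 mm.

0.124 mm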